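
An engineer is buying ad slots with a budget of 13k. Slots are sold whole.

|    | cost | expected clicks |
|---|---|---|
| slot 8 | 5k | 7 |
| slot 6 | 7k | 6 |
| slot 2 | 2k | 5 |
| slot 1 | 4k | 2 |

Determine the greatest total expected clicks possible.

Allowing fractional choices, the relaxed optimum would be about 17.1, but ad slots are indivisible.
slot 8 + slot 6: cost 5 + 7 = 12 ≤ 13, expected clicks 7 + 6 = 13.
slot 8 + slot 2 + slot 1: cost 5 + 2 + 4 = 11 ≤ 13, expected clicks 7 + 5 + 2 = 14.
Best is slot 8, slot 2, and slot 1 with total expected clicks 14.

14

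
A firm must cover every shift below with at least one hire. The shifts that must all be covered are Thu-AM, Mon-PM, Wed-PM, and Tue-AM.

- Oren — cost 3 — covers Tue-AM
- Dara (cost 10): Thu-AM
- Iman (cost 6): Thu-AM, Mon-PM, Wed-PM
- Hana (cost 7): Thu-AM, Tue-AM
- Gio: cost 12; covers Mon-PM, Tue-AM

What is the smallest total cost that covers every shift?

9

Choose Oren and Iman: together they cover Thu-AM, Mon-PM, Wed-PM, Tue-AM — every shift.
Total cost: 3 + 6 = 9.
No cover costs less than 9.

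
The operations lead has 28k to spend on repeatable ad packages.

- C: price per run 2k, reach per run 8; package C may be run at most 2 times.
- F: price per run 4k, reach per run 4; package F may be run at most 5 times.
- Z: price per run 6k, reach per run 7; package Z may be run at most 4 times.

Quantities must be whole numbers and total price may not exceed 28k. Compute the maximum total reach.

44

C has the best ratio (8/2); taking only C gives at most 2×8 = 16 (stopped by the supply cap of 2).
Mixing does better — 2×C and 4×Z: price 28 ≤ 28, reach 2·8 + 4·7 = 44.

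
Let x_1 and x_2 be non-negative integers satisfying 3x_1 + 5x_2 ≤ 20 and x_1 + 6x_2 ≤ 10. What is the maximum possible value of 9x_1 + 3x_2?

54

(x_1,x_2)=(6,0) is feasible, giving 54.
(x_1,x_2)=(5,0) is feasible, giving 45.
No feasible integer point exceeds 54.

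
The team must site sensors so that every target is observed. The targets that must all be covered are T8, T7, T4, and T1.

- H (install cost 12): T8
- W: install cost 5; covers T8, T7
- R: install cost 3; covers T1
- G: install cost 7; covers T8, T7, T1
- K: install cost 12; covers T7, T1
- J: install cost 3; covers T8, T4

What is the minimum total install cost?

10

The greedy cost-per-new-target heuristic would pick J, R, and W for 11, but a cheaper cover exists.
Choose G and J: together they cover T8, T7, T4, T1 — every target.
Total install cost: 7 + 3 = 10.
No cover costs less than 10.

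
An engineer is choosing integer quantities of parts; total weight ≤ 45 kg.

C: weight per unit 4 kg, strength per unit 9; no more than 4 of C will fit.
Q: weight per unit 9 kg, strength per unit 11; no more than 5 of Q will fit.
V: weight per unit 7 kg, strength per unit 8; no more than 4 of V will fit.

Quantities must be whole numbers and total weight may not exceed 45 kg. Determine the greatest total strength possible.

C has the best ratio (9/4); taking only C gives at most 4×9 = 36 (stopped by the supply cap of 4).
Mixing does better — 4×C and 3×Q: weight 43 ≤ 45, strength 4·9 + 3·11 = 69.

69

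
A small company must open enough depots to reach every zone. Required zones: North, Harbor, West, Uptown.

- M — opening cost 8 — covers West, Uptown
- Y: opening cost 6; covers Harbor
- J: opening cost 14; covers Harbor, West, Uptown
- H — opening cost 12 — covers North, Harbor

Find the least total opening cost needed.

20

The greedy cost-per-new-zone heuristic would pick M, Y, and H for 26, but a cheaper cover exists.
Choose M and H: together they cover North, Harbor, West, Uptown — every zone.
Total opening cost: 8 + 12 = 20.
No cover costs less than 20.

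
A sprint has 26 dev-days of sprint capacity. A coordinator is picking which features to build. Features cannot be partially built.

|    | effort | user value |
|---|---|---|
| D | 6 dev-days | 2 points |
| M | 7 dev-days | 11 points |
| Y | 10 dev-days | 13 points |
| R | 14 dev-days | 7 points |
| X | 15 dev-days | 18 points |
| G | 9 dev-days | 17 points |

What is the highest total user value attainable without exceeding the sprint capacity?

D + Y + G: effort 6 + 10 + 9 = 25 ≤ 26, user value 2 + 13 + 17 = 32.
M + Y + G: effort 7 + 10 + 9 = 26 ≤ 26, user value 11 + 13 + 17 = 41.
X + G: effort 15 + 9 = 24 ≤ 26, user value 18 + 17 = 35.
Best is M, Y, and G with total user value 41.

41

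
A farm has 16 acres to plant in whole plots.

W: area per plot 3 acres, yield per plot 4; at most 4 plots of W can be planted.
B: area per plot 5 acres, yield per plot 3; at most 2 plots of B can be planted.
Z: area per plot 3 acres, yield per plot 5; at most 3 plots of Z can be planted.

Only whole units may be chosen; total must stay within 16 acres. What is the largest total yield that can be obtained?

23

Z has the best ratio (5/3); taking only Z gives at most 3×5 = 15 (stopped by the supply cap of 3).
Mixing does better — 2×W and 3×Z: area 15 ≤ 16, yield 2·4 + 3·5 = 23.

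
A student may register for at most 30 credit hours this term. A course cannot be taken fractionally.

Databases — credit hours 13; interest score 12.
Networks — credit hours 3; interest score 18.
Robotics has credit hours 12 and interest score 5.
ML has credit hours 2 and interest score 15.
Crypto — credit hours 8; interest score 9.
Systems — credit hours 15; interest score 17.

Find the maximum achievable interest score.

59

Allowing fractional choices, the relaxed optimum would be about 60.8, but courses are indivisible.
Databases + Networks + ML + Crypto: credit hours 13 + 3 + 2 + 8 = 26 ≤ 30, interest score 12 + 18 + 15 + 9 = 54.
Networks + ML + Crypto + Systems: credit hours 3 + 2 + 8 + 15 = 28 ≤ 30, interest score 18 + 15 + 9 + 17 = 59.
Networks + ML + Systems: credit hours 3 + 2 + 15 = 20 ≤ 30, interest score 18 + 15 + 17 = 50.
Best is Networks, ML, Crypto, and Systems with total interest score 59.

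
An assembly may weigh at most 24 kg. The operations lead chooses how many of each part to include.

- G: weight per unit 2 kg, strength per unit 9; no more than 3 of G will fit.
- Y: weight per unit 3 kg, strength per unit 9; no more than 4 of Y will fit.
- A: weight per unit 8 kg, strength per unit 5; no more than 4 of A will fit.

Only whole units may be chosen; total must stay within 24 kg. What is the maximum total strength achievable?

63

2×G, 4×Y, and 1×A: weight 24 ≤ 24, strength 2·9 + 4·9 + 1·5 = 59.
3×G and 4×Y: weight 18 ≤ 24, strength 3·9 + 4·9 = 63.
Best is 63.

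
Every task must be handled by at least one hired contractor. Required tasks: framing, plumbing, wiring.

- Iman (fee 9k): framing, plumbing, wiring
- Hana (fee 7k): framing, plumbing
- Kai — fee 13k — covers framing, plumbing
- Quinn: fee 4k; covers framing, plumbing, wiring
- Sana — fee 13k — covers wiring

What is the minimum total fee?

Quinn alone covers framing, plumbing, wiring — every task.
Total fee: 4.
No cover costs less than 4.

4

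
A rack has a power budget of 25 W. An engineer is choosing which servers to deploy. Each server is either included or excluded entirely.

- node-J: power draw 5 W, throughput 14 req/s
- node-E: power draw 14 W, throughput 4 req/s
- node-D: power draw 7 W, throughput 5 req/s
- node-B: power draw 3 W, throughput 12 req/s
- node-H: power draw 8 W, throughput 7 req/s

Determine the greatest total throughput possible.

Allowing fractional choices, the relaxed optimum would be about 38.6, but servers are indivisible.
node-J + node-D + node-B: power draw 5 + 7 + 3 = 15 ≤ 25, throughput 14 + 5 + 12 = 31.
node-J + node-B + node-H: power draw 5 + 3 + 8 = 16 ≤ 25, throughput 14 + 12 + 7 = 33.
node-J + node-D + node-B + node-H: power draw 5 + 7 + 3 + 8 = 23 ≤ 25, throughput 14 + 5 + 12 + 7 = 38.
Best is node-J, node-D, node-B, and node-H with total throughput 38.

38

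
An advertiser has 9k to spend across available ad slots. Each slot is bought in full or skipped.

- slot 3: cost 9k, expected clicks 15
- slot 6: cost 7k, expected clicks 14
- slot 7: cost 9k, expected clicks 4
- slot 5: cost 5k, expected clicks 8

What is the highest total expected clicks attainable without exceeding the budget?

Allowing fractional choices, the relaxed optimum would be about 17.3, but ad slots are indivisible.
slot 6: cost 7 ≤ 9, expected clicks 14.
slot 3: cost 9 ≤ 9, expected clicks 15.
Best is slot 3 with total expected clicks 15.

15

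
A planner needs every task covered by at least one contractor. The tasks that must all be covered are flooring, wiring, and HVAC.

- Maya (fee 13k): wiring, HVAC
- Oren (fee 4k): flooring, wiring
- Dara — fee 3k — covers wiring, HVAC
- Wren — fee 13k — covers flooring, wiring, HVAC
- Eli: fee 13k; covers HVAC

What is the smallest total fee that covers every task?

7

Choose Oren and Dara: together they cover flooring, wiring, HVAC — every task.
Total fee: 4 + 3 = 7.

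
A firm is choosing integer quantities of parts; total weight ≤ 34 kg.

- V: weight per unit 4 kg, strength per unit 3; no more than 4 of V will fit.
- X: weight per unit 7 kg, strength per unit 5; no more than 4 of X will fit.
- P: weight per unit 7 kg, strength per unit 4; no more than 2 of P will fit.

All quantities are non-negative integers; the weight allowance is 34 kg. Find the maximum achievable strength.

3×V and 3×X: weight 33 ≤ 34, strength 3·3 + 3·5 = 24.
1×V and 4×X: weight 32 ≤ 34, strength 1·3 + 4·5 = 23.
Best is 24.

24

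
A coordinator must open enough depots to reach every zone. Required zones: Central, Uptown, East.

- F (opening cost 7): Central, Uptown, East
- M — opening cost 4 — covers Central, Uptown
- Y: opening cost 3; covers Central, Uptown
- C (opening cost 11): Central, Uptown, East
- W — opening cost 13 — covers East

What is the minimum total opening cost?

The greedy cost-per-new-zone heuristic would pick Y and F for 10, but a cheaper cover exists.
F alone covers Central, Uptown, East — every zone.
Total opening cost: 7.
No cover costs less than 7.

7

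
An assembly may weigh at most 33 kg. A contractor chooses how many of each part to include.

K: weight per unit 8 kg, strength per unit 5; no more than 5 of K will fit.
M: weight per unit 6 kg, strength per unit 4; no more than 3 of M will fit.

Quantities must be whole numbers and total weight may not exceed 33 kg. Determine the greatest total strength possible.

20

M has the best ratio (4/6); taking only M gives at most 3×4 = 12 (stopped by the supply cap of 3).
Mixing does better — 4×K: weight 32 ≤ 33, strength 4·5 = 20.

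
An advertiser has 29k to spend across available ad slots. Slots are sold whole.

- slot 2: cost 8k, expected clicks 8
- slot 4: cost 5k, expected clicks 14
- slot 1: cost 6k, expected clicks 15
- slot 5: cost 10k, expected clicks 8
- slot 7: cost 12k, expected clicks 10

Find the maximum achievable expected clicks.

slot 2 + slot 4 + slot 1 + slot 5: cost 8 + 5 + 6 + 10 = 29 ≤ 29, expected clicks 8 + 14 + 15 + 8 = 45.
slot 2 + slot 4 + slot 1: cost 8 + 5 + 6 = 19 ≤ 29, expected clicks 8 + 14 + 15 = 37.
slot 4 + slot 1 + slot 7: cost 5 + 6 + 12 = 23 ≤ 29, expected clicks 14 + 15 + 10 = 39.
Best is slot 2, slot 4, slot 1, and slot 5 with total expected clicks 45.

45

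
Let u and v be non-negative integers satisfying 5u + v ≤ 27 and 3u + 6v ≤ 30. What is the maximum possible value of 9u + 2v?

(u,v)=(5,2): 5·5+1·2=27≤27, 3·5+6·2=27≤30, objective 49.
(u,v)=(5,1): 5·5+1·1=26≤27, 3·5+6·1=21≤30, objective 47.
(u,v)=(4,3): 5·4+1·3=23≤27, 3·4+6·3=30≤30, objective 42.
No feasible integer point exceeds 49.

49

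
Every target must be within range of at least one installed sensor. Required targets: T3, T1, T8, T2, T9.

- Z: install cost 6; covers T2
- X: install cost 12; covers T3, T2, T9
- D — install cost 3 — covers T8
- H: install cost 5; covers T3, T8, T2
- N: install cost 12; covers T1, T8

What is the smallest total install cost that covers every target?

The greedy cost-per-new-target heuristic would pick H, X, and N for 29, but a cheaper cover exists.
Choose X and N: together they cover T3, T1, T8, T2, T9 — every target.
Total install cost: 12 + 12 = 24.
No cover costs less than 24.

24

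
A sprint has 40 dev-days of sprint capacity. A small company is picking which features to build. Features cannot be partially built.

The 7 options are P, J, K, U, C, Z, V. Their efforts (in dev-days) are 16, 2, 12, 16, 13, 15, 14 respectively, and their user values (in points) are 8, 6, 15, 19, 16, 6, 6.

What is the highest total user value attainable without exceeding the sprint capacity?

J + K + C: effort 2 + 12 + 13 = 27 ≤ 40, user value 6 + 15 + 16 = 37.
J + K + U: effort 2 + 12 + 16 = 30 ≤ 40, user value 6 + 15 + 19 = 40.
J + U + C: effort 2 + 16 + 13 = 31 ≤ 40, user value 6 + 19 + 16 = 41.
Best is J, U, and C with total user value 41.

41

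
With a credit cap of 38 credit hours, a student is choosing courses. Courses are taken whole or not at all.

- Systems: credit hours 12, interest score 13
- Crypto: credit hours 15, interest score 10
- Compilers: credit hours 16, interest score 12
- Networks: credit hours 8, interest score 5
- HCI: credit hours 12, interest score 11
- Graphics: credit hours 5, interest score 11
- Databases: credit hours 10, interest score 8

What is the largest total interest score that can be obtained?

40

Take Systems, Networks, HCI, and Graphics: credit hours 12 + 8 + 12 + 5 = 37 ≤ 38, interest score 13 + 5 + 11 + 11 = 40.
No other feasible combination does better.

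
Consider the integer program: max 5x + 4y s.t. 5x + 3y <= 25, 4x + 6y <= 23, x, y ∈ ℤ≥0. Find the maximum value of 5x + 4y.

25

Relaxing integrality, the LP optimum is 25.83 at (x,y) = (4.5, 0.833), which is not an integer point.
(x,y)=(5,0): 5·5+3·0=25≤25, 4·5+6·0=20≤23, objective 25.
(x,y)=(4,1): 5·4+3·1=23≤25, 4·4+6·1=22≤23, objective 24.
(x,y)=(4,0): 5·4+3·0=20≤25, 4·4+6·0=16≤23, objective 20.
(x,y)=(3,1): 5·3+3·1=18≤25, 4·3+6·1=18≤23, objective 19.
The best lattice point is (5,0), giving 25.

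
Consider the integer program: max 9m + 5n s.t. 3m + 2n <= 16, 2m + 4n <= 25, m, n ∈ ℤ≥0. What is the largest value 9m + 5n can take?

46

The continuous relaxation peaks at (5.33, 0) with value 48.00; rounding to a feasible lattice point costs some objective.
(m,n)=(4,2): 3·4+2·2=16≤16, 2·4+4·2=16≤25, objective 46.
(m,n)=(5,0): 3·5+2·0=15≤16, 2·5+4·0=10≤25, objective 45.
(m,n)=(3,3): 3·3+2·3=15≤16, 2·3+4·3=18≤25, objective 42.
The best lattice point is (4,2), giving 46.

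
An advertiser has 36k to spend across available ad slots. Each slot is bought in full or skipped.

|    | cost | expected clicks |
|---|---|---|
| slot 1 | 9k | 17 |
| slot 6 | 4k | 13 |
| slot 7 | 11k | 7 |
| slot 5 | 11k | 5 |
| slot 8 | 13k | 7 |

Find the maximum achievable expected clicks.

Allowing fractional choices, the relaxed optimum would be about 43.5, but ad slots are indivisible.
slot 1 + slot 6 + slot 7: cost 9 + 4 + 11 = 24 ≤ 36, expected clicks 17 + 13 + 7 = 37.
slot 1 + slot 6 + slot 7 + slot 5: cost 9 + 4 + 11 + 11 = 35 ≤ 36, expected clicks 17 + 13 + 7 + 5 = 42.
Best is slot 1, slot 6, slot 7, and slot 5 with total expected clicks 42.

42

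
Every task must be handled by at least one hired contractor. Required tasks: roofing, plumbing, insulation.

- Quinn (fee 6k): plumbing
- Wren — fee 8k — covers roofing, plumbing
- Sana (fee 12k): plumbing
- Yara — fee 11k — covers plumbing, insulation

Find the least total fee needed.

19

Choose Wren and Yara: together they cover roofing, plumbing, insulation — every task.
Total fee: 8 + 11 = 19.
No cover costs less than 19.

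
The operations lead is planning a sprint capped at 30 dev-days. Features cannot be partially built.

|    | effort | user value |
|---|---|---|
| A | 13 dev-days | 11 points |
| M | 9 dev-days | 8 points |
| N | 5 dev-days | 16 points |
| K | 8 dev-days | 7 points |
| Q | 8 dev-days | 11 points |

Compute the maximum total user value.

42

This is a 0-1 knapsack instance.
M + N + Q: effort 9 + 5 + 8 = 22 ≤ 30, user value 8 + 16 + 11 = 35.
M + N + K + Q: effort 9 + 5 + 8 + 8 = 30 ≤ 30, user value 8 + 16 + 7 + 11 = 42.
A + N + Q: effort 13 + 5 + 8 = 26 ≤ 30, user value 11 + 16 + 11 = 38.
Best is M, N, K, and Q with total user value 42.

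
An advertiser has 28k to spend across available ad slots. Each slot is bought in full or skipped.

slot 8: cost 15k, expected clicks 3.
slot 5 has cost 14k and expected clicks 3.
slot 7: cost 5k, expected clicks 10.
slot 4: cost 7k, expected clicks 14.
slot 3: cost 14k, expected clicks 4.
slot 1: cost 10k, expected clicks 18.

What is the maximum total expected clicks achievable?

42

This is an integer program with binary decision variables.
Take slot 7, slot 4, and slot 1: cost 5 + 7 + 10 = 22 ≤ 28, expected clicks 10 + 14 + 18 = 42.
No other feasible combination does better.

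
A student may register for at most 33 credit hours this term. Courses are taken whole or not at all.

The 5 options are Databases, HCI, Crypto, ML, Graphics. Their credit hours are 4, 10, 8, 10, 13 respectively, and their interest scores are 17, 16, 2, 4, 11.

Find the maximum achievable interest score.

Take Databases, HCI, and Graphics: credit hours 4 + 10 + 13 = 27 ≤ 33, interest score 17 + 16 + 11 = 44.
No other feasible combination does better.

44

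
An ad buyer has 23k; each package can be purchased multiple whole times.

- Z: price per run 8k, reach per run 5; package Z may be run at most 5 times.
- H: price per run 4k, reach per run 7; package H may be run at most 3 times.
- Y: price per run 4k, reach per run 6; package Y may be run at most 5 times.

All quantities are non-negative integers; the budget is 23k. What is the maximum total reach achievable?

33

H has the best ratio (7/4); taking only H gives at most 3×7 = 21 (stopped by the supply cap of 3).
Mixing does better — 3×H and 2×Y: price 20 ≤ 23, reach 3·7 + 2·6 = 33.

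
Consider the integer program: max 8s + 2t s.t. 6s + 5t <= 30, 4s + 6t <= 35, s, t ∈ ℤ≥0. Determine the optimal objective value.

40

(s,t)=(5,0): 6·5+5·0=30≤30, 4·5+6·0=20≤35, objective 40.
(s,t)=(4,1): 6·4+5·1=29≤30, 4·4+6·1=22≤35, objective 34.
(s,t)=(4,0): 6·4+5·0=24≤30, 4·4+6·0=16≤35, objective 32.
The best lattice point is (5,0), giving 40.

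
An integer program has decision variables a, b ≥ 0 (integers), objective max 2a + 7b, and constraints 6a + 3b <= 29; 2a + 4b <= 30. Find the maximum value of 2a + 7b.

Relaxing integrality, the LP optimum is 52.50 at (a,b) = (0, 7.5), which is not an integer point.
(a,b)=(1,7) is feasible, giving 51.
(a,b)=(0,7) is feasible, giving 49.
(a,b)=(1,6) is feasible, giving 44.
No feasible integer point exceeds 51.

51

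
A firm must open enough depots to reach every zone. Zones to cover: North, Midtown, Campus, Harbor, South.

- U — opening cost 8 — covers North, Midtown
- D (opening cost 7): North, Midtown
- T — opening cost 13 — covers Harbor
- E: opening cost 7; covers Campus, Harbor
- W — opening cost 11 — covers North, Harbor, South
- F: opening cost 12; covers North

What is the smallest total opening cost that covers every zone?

This is an integer covering problem.
Choose D, E, and W: together they cover North, Midtown, Campus, Harbor, South — every zone.
Total opening cost: 7 + 7 + 11 = 25.
No cover costs less than 25.

25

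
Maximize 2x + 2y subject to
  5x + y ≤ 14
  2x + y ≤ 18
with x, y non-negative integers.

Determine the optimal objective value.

(x,y)=(0,14): 5·0+1·14=14≤14, 2·0+1·14=14≤18, objective 28.
(x,y)=(0,13): 5·0+1·13=13≤14, 2·0+1·13=13≤18, objective 26.
No feasible integer point exceeds 28.

28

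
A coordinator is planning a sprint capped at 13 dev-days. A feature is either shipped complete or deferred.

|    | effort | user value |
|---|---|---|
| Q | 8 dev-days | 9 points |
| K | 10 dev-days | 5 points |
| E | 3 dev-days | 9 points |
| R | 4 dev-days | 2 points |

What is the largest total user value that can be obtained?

18

This is an integer program with binary decision variables.
Allowing fractional choices, the relaxed optimum would be about 19.0, but features are indivisible.
K + E: effort 10 + 3 = 13 ≤ 13, user value 5 + 9 = 14.
Q + E: effort 8 + 3 = 11 ≤ 13, user value 9 + 9 = 18.
E + R: effort 3 + 4 = 7 ≤ 13, user value 9 + 2 = 11.
Best is Q and E with total user value 18.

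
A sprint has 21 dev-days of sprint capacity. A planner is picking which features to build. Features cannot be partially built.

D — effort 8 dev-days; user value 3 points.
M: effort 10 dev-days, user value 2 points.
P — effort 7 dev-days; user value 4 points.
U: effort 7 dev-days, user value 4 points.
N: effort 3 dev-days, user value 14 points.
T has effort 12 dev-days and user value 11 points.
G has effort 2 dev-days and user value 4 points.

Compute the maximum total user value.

Allowing fractional choices, the relaxed optimum would be about 31.3, but features are indivisible.
P + U + N + G: effort 7 + 7 + 3 + 2 = 19 ≤ 21, user value 4 + 4 + 14 + 4 = 26.
N + T + G: effort 3 + 12 + 2 = 17 ≤ 21, user value 14 + 11 + 4 = 29.
N + T: effort 3 + 12 = 15 ≤ 21, user value 14 + 11 = 25.
Best is N, T, and G with total user value 29.

29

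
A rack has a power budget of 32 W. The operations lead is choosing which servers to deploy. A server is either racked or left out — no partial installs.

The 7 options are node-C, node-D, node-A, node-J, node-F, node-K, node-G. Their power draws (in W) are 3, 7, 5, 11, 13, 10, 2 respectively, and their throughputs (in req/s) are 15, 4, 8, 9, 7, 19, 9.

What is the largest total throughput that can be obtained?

Allowing fractional choices, the relaxed optimum would be about 60.6, but servers are indivisible.
node-C + node-A + node-J + node-K + node-G: power draw 3 + 5 + 11 + 10 + 2 = 31 ≤ 32, throughput 15 + 8 + 9 + 19 + 9 = 60.
node-C + node-D + node-A + node-K + node-G: power draw 3 + 7 + 5 + 10 + 2 = 27 ≤ 32, throughput 15 + 4 + 8 + 19 + 9 = 55.
node-C + node-J + node-K + node-G: power draw 3 + 11 + 10 + 2 = 26 ≤ 32, throughput 15 + 9 + 19 + 9 = 52.
Best is node-C, node-A, node-J, node-K, and node-G with total throughput 60.

60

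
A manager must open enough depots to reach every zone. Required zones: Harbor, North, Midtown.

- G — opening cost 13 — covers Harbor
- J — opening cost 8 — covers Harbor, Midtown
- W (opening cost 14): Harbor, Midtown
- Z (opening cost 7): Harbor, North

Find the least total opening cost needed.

15

This is a weighted set-cover instance.
Choose J and Z: together they cover Harbor, North, Midtown — every zone.
Total opening cost: 8 + 7 = 15.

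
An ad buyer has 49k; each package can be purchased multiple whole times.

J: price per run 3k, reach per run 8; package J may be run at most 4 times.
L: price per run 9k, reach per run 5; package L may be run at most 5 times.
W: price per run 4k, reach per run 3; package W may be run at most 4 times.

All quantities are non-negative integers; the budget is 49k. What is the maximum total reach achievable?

J has the best ratio (8/3); taking only J gives at most 4×8 = 32 (stopped by the supply cap of 4).
Mixing does better — 4×J, 2×L, and 4×W: price 46 ≤ 49, reach 4·8 + 2·5 + 4·3 = 54.

54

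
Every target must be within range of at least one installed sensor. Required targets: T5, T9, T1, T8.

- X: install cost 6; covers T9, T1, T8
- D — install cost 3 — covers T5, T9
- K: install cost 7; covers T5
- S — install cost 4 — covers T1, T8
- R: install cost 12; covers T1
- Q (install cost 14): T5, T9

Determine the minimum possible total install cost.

7

Choose D and S: together they cover T5, T9, T1, T8 — every target.
Total install cost: 3 + 4 = 7.
No cover costs less than 7.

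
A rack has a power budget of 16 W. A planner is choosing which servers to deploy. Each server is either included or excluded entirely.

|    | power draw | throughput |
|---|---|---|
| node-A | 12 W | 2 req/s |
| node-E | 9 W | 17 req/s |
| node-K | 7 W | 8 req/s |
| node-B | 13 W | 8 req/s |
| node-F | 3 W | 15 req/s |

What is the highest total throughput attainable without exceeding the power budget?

32

Allowing fractional choices, the relaxed optimum would be about 36.6, but servers are indivisible.
node-K + node-F: power draw 7 + 3 = 10 ≤ 16, throughput 8 + 15 = 23.
node-E + node-K: power draw 9 + 7 = 16 ≤ 16, throughput 17 + 8 = 25.
node-E + node-F: power draw 9 + 3 = 12 ≤ 16, throughput 17 + 15 = 32.
Best is node-E and node-F with total throughput 32.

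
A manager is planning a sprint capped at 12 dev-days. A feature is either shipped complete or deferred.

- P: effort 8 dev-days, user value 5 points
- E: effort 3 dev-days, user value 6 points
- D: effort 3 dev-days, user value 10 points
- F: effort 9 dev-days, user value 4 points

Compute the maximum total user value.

Allowing fractional choices, the relaxed optimum would be about 19.8, but features are indivisible.
D + F: effort 3 + 9 = 12 ≤ 12, user value 10 + 4 = 14.
P + D: effort 8 + 3 = 11 ≤ 12, user value 5 + 10 = 15.
E + D: effort 3 + 3 = 6 ≤ 12, user value 6 + 10 = 16.
Best is E and D with total user value 16.

16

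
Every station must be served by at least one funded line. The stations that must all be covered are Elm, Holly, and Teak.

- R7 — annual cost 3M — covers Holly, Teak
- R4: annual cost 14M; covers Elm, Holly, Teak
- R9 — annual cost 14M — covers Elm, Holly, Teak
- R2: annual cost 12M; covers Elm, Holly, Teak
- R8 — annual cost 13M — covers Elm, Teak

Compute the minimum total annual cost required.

The greedy cost-per-new-station heuristic would pick R7 and R2 for 15, but a cheaper cover exists.
R2 alone covers Elm, Holly, Teak — every station.
Total annual cost: 12.
No cover costs less than 12.

12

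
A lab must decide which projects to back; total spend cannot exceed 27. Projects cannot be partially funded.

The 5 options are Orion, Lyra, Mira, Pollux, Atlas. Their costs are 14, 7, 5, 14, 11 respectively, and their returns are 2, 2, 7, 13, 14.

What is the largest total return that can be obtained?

27

Take Pollux and Atlas: cost 14 + 11 = 25 ≤ 27, return 13 + 14 = 27.
No other feasible combination does better.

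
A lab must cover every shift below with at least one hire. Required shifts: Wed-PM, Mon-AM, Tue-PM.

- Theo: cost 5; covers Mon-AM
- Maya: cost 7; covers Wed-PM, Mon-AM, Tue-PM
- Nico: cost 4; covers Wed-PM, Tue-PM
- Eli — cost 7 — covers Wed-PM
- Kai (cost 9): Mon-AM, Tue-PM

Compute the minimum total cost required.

The greedy cost-per-new-shift heuristic would pick Nico and Theo for 9, but a cheaper cover exists.
Maya alone covers Wed-PM, Mon-AM, Tue-PM — every shift.
Total cost: 7.
No cover costs less than 7.

7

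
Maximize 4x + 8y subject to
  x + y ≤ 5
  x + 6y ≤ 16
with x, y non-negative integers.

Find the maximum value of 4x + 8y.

The continuous relaxation peaks at (2.8, 2.2) with value 28.80; rounding to a feasible lattice point costs some objective.
(x,y)=(3,2): 1·3+1·2=5≤5, 1·3+6·2=15≤16, objective 28.
(x,y)=(2,2): 1·2+1·2=4≤5, 1·2+6·2=14≤16, objective 24.
(x,y)=(4,1): 1·4+1·1=5≤5, 1·4+6·1=10≤16, objective 24.
The best lattice point is (3,2), giving 28.

28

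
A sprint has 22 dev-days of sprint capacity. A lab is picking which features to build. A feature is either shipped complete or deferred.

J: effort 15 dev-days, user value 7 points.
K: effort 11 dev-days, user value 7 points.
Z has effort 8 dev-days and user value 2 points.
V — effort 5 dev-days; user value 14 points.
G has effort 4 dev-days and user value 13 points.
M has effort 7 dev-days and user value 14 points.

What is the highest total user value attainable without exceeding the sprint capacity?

Take V, G, and M: effort 5 + 4 + 7 = 16 ≤ 22, user value 14 + 13 + 14 = 41.
No other feasible combination does better.

41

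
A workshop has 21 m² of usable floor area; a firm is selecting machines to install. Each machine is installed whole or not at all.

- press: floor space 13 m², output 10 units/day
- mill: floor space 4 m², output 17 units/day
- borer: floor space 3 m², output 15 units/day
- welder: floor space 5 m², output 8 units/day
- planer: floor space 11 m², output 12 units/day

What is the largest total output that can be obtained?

44

Treat it as a binary knapsack problem.
press + mill + borer: floor space 13 + 4 + 3 = 20 ≤ 21, output 10 + 17 + 15 = 42.
mill + borer + welder: floor space 4 + 3 + 5 = 12 ≤ 21, output 17 + 15 + 8 = 40.
mill + borer + planer: floor space 4 + 3 + 11 = 18 ≤ 21, output 17 + 15 + 12 = 44.
Best is mill, borer, and planer with total output 44.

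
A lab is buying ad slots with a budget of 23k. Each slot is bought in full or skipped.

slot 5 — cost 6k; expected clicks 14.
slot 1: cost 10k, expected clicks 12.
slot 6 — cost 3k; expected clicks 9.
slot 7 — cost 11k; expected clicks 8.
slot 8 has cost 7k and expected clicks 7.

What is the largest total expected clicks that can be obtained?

Allowing fractional choices, the relaxed optimum would be about 39.0, but ad slots are indivisible.
slot 5 + slot 6 + slot 7: cost 6 + 3 + 11 = 20 ≤ 23, expected clicks 14 + 9 + 8 = 31.
slot 5 + slot 1 + slot 8: cost 6 + 10 + 7 = 23 ≤ 23, expected clicks 14 + 12 + 7 = 33.
slot 5 + slot 1 + slot 6: cost 6 + 10 + 3 = 19 ≤ 23, expected clicks 14 + 12 + 9 = 35.
Best is slot 5, slot 1, and slot 6 with total expected clicks 35.

35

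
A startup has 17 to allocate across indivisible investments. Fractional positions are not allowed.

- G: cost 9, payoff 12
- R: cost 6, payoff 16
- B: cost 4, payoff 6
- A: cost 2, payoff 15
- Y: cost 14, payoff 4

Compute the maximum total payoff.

43

Treat it as a binary knapsack problem.
G + R + A: cost 9 + 6 + 2 = 17 ≤ 17, payoff 12 + 16 + 15 = 43.
R + B + A: cost 6 + 4 + 2 = 12 ≤ 17, payoff 16 + 6 + 15 = 37.
G + B + A: cost 9 + 4 + 2 = 15 ≤ 17, payoff 12 + 6 + 15 = 33.
Best is G, R, and A with total payoff 43.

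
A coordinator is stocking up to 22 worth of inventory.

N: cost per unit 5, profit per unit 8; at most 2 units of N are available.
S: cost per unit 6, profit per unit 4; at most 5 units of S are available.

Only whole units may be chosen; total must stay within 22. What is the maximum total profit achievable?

24

N has the best ratio (8/5); taking only N gives at most 2×8 = 16 (stopped by the supply cap of 2).
Mixing does better — 2×N and 2×S: cost 22 ≤ 22, profit 2·8 + 2·4 = 24.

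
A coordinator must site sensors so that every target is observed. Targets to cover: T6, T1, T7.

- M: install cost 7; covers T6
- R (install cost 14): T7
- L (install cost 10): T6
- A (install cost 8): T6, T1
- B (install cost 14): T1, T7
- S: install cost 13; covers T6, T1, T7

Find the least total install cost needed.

The greedy cost-per-new-target heuristic would pick A and S for 21, but a cheaper cover exists.
S alone covers T6, T1, T7 — every target.
Total install cost: 13.
No cover costs less than 13.

13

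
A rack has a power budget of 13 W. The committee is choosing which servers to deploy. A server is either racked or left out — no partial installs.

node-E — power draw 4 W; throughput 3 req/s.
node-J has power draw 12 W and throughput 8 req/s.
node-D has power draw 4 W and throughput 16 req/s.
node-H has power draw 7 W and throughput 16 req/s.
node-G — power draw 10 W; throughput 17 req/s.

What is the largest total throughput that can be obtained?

Take node-D and node-H: power draw 4 + 7 = 11 ≤ 13, throughput 16 + 16 = 32.
No other feasible combination does better.

32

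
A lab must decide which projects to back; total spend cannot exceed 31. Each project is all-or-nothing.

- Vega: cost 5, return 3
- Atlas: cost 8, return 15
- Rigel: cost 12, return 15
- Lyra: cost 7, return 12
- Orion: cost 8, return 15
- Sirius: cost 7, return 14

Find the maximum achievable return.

56

This is a 0-1 knapsack instance.
Take Atlas, Lyra, Orion, and Sirius: cost 8 + 7 + 8 + 7 = 30 ≤ 31, return 15 + 12 + 15 + 14 = 56.
No other feasible combination does better.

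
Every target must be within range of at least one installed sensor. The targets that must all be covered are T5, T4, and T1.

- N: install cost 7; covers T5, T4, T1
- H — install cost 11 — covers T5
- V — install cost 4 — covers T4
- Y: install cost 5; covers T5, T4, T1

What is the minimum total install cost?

Y alone covers T5, T4, T1 — every target.
Total install cost: 5.
No cover costs less than 5.

5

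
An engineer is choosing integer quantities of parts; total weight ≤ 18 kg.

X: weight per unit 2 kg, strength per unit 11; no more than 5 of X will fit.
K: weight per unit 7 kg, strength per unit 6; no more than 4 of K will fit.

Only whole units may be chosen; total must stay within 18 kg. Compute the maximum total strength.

61

X has the best ratio (11/2); taking only X gives at most 5×11 = 55 (stopped by the supply cap of 5).
Mixing does better — 5×X and 1×K: weight 17 ≤ 18, strength 5·11 + 1·6 = 61.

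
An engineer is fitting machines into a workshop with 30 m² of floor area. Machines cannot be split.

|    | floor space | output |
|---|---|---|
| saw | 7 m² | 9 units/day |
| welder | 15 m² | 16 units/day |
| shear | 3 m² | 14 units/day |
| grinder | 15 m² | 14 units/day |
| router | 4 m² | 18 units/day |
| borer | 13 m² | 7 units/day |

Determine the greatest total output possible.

Allowing fractional choices, the relaxed optimum would be about 57.9, but machines are indivisible.
saw + shear + grinder + router: floor space 7 + 3 + 15 + 4 = 29 ≤ 30, output 9 + 14 + 14 + 18 = 55.
welder + shear + router: floor space 15 + 3 + 4 = 22 ≤ 30, output 16 + 14 + 18 = 48.
saw + welder + shear + router: floor space 7 + 15 + 3 + 4 = 29 ≤ 30, output 9 + 16 + 14 + 18 = 57.
Best is saw, welder, shear, and router with total output 57.

57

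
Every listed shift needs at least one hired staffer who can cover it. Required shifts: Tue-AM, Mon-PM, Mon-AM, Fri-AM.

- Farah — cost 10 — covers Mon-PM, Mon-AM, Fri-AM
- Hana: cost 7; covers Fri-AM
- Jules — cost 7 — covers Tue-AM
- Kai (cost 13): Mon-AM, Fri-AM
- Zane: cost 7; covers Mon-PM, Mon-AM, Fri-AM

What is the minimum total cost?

Choose Jules and Zane: together they cover Tue-AM, Mon-PM, Mon-AM, Fri-AM — every shift.
Total cost: 7 + 7 = 14.
No cover costs less than 14.

14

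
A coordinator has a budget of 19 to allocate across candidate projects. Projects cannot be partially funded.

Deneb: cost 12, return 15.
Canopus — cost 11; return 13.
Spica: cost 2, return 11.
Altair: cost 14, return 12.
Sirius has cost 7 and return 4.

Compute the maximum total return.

This is a 0-1 knapsack instance.
Canopus + Spica: cost 11 + 2 = 13 ≤ 19, return 13 + 11 = 24.
Spica + Altair: cost 2 + 14 = 16 ≤ 19, return 11 + 12 = 23.
Deneb + Spica: cost 12 + 2 = 14 ≤ 19, return 15 + 11 = 26.
Best is Deneb and Spica with total return 26.

26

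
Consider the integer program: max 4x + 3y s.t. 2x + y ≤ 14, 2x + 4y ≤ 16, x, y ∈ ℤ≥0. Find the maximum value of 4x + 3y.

28

(x,y)=(7,0): 2·7+1·0=14≤14, 2·7+4·0=14≤16, objective 28.
(x,y)=(6,1): 2·6+1·1=13≤14, 2·6+4·1=16≤16, objective 27.
(x,y)=(6,0): 2·6+1·0=12≤14, 2·6+4·0=12≤16, objective 24.
(x,y)=(5,1): 2·5+1·1=11≤14, 2·5+4·1=14≤16, objective 23.
No feasible integer point exceeds 28.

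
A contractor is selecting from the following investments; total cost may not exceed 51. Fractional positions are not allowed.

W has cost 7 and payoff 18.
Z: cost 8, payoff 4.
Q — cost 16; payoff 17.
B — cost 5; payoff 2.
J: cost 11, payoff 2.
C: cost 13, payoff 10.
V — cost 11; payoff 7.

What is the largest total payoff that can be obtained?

52

Allowing fractional choices, the relaxed optimum would be about 54.0, but investments are indivisible.
W + Z + Q + B + C: cost 7 + 8 + 16 + 5 + 13 = 49 ≤ 51, payoff 18 + 4 + 17 + 2 + 10 = 51.
W + Q + C + V: cost 7 + 16 + 13 + 11 = 47 ≤ 51, payoff 18 + 17 + 10 + 7 = 52.
W + Z + Q + C: cost 7 + 8 + 16 + 13 = 44 ≤ 51, payoff 18 + 4 + 17 + 10 = 49.
Best is W, Q, C, and V with total payoff 52.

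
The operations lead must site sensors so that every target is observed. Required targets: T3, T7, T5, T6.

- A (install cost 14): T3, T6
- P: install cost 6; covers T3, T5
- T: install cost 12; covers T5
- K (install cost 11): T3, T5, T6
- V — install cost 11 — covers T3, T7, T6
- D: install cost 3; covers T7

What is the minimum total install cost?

The greedy cost-per-new-target heuristic would pick P, D, and K for 20, but a cheaper cover exists.
Choose K and D: together they cover T3, T7, T5, T6 — every target.
Total install cost: 11 + 3 = 14.
No cover costs less than 14.

14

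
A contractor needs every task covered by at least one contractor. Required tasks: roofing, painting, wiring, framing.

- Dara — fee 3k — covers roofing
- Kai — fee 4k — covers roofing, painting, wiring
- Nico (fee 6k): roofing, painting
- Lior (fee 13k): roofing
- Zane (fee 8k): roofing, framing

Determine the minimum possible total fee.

Choose Kai and Zane: together they cover roofing, painting, wiring, framing — every task.
Total fee: 4 + 8 = 12.
No cover costs less than 12.

12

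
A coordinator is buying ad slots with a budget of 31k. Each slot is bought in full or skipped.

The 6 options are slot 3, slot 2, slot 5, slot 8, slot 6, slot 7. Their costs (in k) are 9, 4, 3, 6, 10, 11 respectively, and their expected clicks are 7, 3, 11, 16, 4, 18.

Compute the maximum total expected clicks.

This is an integer program with binary decision variables.
slot 2 + slot 5 + slot 8 + slot 7: cost 4 + 3 + 6 + 11 = 24 ≤ 31, expected clicks 3 + 11 + 16 + 18 = 48.
slot 5 + slot 8 + slot 6 + slot 7: cost 3 + 6 + 10 + 11 = 30 ≤ 31, expected clicks 11 + 16 + 4 + 18 = 49.
slot 3 + slot 5 + slot 8 + slot 7: cost 9 + 3 + 6 + 11 = 29 ≤ 31, expected clicks 7 + 11 + 16 + 18 = 52.
Best is slot 3, slot 5, slot 8, and slot 7 with total expected clicks 52.

52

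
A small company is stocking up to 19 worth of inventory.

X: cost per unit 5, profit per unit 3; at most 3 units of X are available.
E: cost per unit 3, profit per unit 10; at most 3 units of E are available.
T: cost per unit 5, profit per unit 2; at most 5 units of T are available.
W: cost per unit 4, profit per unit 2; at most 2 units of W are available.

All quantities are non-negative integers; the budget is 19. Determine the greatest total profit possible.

2×X and 3×E: cost 19 ≤ 19, profit 2·3 + 3·10 = 36.
1×X, 3×E, and 1×W: cost 18 ≤ 19, profit 1·3 + 3·10 + 1·2 = 35.
Best is 36.

36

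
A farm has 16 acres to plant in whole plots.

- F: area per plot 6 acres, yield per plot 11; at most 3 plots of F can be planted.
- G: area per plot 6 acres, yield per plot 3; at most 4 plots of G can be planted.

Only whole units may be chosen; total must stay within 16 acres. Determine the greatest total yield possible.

This is a bounded integer knapsack.
Take 2×F: area 12 ≤ 16, yield 2·11 = 22.
No other integer combination yields more.

22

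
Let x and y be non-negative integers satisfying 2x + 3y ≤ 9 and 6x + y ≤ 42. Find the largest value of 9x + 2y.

36

The continuous relaxation peaks at (4.5, 0) with value 40.50; rounding to a feasible lattice point costs some objective.
(x,y)=(4,0): 2·4+3·0=8≤9, 6·4+1·0=24≤42, objective 36.
(x,y)=(3,1): 2·3+3·1=9≤9, 6·3+1·1=19≤42, objective 29.
(x,y)=(3,0): 2·3+3·0=6≤9, 6·3+1·0=18≤42, objective 27.
The best lattice point is (4,0), giving 36.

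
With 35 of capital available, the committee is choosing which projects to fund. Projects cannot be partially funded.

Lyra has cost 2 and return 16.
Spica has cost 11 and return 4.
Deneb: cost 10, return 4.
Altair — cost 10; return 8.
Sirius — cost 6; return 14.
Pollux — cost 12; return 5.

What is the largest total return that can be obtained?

43

Lyra + Deneb + Altair + Sirius: cost 2 + 10 + 10 + 6 = 28 ≤ 35, return 16 + 4 + 8 + 14 = 42.
Lyra + Altair + Sirius + Pollux: cost 2 + 10 + 6 + 12 = 30 ≤ 35, return 16 + 8 + 14 + 5 = 43.
Best is Lyra, Altair, Sirius, and Pollux with total return 43.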